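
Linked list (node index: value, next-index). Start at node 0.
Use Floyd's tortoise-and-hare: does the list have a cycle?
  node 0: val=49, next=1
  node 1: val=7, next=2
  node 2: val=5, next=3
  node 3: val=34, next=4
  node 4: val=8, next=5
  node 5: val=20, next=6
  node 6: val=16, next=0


Floyd's tortoise (slow, +1) and hare (fast, +2):
  init: slow=0, fast=0
  step 1: slow=1, fast=2
  step 2: slow=2, fast=4
  step 3: slow=3, fast=6
  step 4: slow=4, fast=1
  step 5: slow=5, fast=3
  step 6: slow=6, fast=5
  step 7: slow=0, fast=0
  slow == fast at node 0: cycle detected

Cycle: yes


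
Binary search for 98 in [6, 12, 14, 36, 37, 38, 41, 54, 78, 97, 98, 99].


Step 1: lo=0, hi=11, mid=5, val=38
Step 2: lo=6, hi=11, mid=8, val=78
Step 3: lo=9, hi=11, mid=10, val=98

Found at index 10


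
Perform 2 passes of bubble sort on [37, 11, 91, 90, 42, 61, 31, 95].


Initial: [37, 11, 91, 90, 42, 61, 31, 95]
Pass 1: [11, 37, 90, 42, 61, 31, 91, 95] (5 swaps)
Pass 2: [11, 37, 42, 61, 31, 90, 91, 95] (3 swaps)

After 2 passes: [11, 37, 42, 61, 31, 90, 91, 95]


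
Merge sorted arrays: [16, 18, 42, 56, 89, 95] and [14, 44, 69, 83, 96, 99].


Take 14 from B
Take 16 from A
Take 18 from A
Take 42 from A
Take 44 from B
Take 56 from A
Take 69 from B
Take 83 from B
Take 89 from A
Take 95 from A

Merged: [14, 16, 18, 42, 44, 56, 69, 83, 89, 95, 96, 99]


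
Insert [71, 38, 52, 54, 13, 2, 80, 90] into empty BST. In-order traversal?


Insert 71: root
Insert 38: L from 71
Insert 52: L from 71 -> R from 38
Insert 54: L from 71 -> R from 38 -> R from 52
Insert 13: L from 71 -> L from 38
Insert 2: L from 71 -> L from 38 -> L from 13
Insert 80: R from 71
Insert 90: R from 71 -> R from 80

In-order: [2, 13, 38, 52, 54, 71, 80, 90]


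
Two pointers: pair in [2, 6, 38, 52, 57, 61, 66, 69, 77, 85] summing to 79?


lo=0(2)+hi=9(85)=87
lo=0(2)+hi=8(77)=79

Yes: 2+77=79


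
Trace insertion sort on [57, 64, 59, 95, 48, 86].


Initial: [57, 64, 59, 95, 48, 86]
Insert 64: [57, 64, 59, 95, 48, 86]
Insert 59: [57, 59, 64, 95, 48, 86]
Insert 95: [57, 59, 64, 95, 48, 86]
Insert 48: [48, 57, 59, 64, 95, 86]
Insert 86: [48, 57, 59, 64, 86, 95]

Sorted: [48, 57, 59, 64, 86, 95]


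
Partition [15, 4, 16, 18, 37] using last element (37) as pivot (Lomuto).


Pivot: 37
  15 <= 37: advance i (no swap)
  4 <= 37: advance i (no swap)
  16 <= 37: advance i (no swap)
  18 <= 37: advance i (no swap)
Place pivot at 4: [15, 4, 16, 18, 37]

Partitioned: [15, 4, 16, 18, 37]


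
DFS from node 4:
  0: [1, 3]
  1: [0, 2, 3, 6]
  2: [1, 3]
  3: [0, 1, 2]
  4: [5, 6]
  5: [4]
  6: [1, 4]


Visit 4, push [6, 5]
Visit 5, push []
Visit 6, push [1]
Visit 1, push [3, 2, 0]
Visit 0, push [3]
Visit 3, push [2]
Visit 2, push []

DFS order: [4, 5, 6, 1, 0, 3, 2]


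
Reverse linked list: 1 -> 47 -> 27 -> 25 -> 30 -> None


Step 1: curr=1, set curr.next=prev(None) | reversed so far: 1
Step 2: curr=47, set curr.next=prev(1) | reversed so far: 47 -> 1
Step 3: curr=27, set curr.next=prev(47) | reversed so far: 27 -> 47 -> 1
Step 4: curr=25, set curr.next=prev(27) | reversed so far: 25 -> 27 -> 47 -> 1
Step 5: curr=30, set curr.next=prev(25) | reversed so far: 30 -> 25 -> 27 -> 47 -> 1

30 -> 25 -> 27 -> 47 -> 1 -> None


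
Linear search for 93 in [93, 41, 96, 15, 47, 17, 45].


i=0: 93==93 found!

Found at 0, 1 comps


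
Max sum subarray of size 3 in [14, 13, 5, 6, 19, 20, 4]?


[0:3]: 32
[1:4]: 24
[2:5]: 30
[3:6]: 45
[4:7]: 43

Max: 45 at [3:6]


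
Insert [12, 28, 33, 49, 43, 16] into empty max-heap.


Insert 12: [12]
Insert 28: [28, 12]
Insert 33: [33, 12, 28]
Insert 49: [49, 33, 28, 12]
Insert 43: [49, 43, 28, 12, 33]
Insert 16: [49, 43, 28, 12, 33, 16]

Final heap: [49, 43, 28, 12, 33, 16]


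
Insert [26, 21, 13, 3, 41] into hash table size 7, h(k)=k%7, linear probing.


Insert 26: h=5 -> slot 5
Insert 21: h=0 -> slot 0
Insert 13: h=6 -> slot 6
Insert 3: h=3 -> slot 3
Insert 41: h=6, 2 probes -> slot 1

Table: [21, 41, None, 3, None, 26, 13]


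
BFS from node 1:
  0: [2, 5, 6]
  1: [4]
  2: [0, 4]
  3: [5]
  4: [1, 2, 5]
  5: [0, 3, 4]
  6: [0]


Visit 1, enqueue [4]
Visit 4, enqueue [2, 5]
Visit 2, enqueue [0]
Visit 5, enqueue [3]
Visit 0, enqueue [6]
Visit 3, enqueue []
Visit 6, enqueue []

BFS order: [1, 4, 2, 5, 0, 3, 6]


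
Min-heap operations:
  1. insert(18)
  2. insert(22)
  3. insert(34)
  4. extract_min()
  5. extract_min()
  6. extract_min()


insert(18) -> [18]
insert(22) -> [18, 22]
insert(34) -> [18, 22, 34]
extract_min()->18, [22, 34]
extract_min()->22, [34]
extract_min()->34, []

Final heap: []


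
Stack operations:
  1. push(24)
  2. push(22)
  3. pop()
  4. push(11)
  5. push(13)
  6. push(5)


push(24) -> [24]
push(22) -> [24, 22]
pop()->22, [24]
push(11) -> [24, 11]
push(13) -> [24, 11, 13]
push(5) -> [24, 11, 13, 5]

Final stack: [24, 11, 13, 5]


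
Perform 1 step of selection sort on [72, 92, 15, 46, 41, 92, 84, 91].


Initial: [72, 92, 15, 46, 41, 92, 84, 91]
Step 1: min=15 at 2
  Swap: [15, 92, 72, 46, 41, 92, 84, 91]

After 1 step: [15, 92, 72, 46, 41, 92, 84, 91]


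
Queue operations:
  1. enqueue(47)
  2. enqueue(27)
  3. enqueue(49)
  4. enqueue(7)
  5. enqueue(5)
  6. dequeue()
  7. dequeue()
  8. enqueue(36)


enqueue(47) -> [47]
enqueue(27) -> [47, 27]
enqueue(49) -> [47, 27, 49]
enqueue(7) -> [47, 27, 49, 7]
enqueue(5) -> [47, 27, 49, 7, 5]
dequeue()->47, [27, 49, 7, 5]
dequeue()->27, [49, 7, 5]
enqueue(36) -> [49, 7, 5, 36]

Final queue: [49, 7, 5, 36]


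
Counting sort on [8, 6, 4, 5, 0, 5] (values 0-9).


Input: [8, 6, 4, 5, 0, 5]
Counts: [1, 0, 0, 0, 1, 2, 1, 0, 1, 0]

Sorted: [0, 4, 5, 5, 6, 8]


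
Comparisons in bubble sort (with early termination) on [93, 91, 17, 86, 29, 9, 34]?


Algorithm: bubble sort (with early termination)
Input: [93, 91, 17, 86, 29, 9, 34]
Sorted: [9, 17, 29, 34, 86, 91, 93]

21


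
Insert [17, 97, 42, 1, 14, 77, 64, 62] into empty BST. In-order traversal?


Insert 17: root
Insert 97: R from 17
Insert 42: R from 17 -> L from 97
Insert 1: L from 17
Insert 14: L from 17 -> R from 1
Insert 77: R from 17 -> L from 97 -> R from 42
Insert 64: R from 17 -> L from 97 -> R from 42 -> L from 77
Insert 62: R from 17 -> L from 97 -> R from 42 -> L from 77 -> L from 64

In-order: [1, 14, 17, 42, 62, 64, 77, 97]


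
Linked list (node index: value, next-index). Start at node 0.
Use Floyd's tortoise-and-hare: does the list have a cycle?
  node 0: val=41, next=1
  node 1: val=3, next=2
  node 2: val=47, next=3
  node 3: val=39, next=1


Floyd's tortoise (slow, +1) and hare (fast, +2):
  init: slow=0, fast=0
  step 1: slow=1, fast=2
  step 2: slow=2, fast=1
  step 3: slow=3, fast=3
  slow == fast at node 3: cycle detected

Cycle: yes


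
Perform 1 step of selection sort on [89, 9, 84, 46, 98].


Initial: [89, 9, 84, 46, 98]
Step 1: min=9 at 1
  Swap: [9, 89, 84, 46, 98]

After 1 step: [9, 89, 84, 46, 98]


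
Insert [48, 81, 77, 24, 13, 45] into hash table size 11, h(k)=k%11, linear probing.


Insert 48: h=4 -> slot 4
Insert 81: h=4, 1 probes -> slot 5
Insert 77: h=0 -> slot 0
Insert 24: h=2 -> slot 2
Insert 13: h=2, 1 probes -> slot 3
Insert 45: h=1 -> slot 1

Table: [77, 45, 24, 13, 48, 81, None, None, None, None, None]


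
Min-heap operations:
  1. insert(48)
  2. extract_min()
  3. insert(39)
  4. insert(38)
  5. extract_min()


insert(48) -> [48]
extract_min()->48, []
insert(39) -> [39]
insert(38) -> [38, 39]
extract_min()->38, [39]

Final heap: [39]


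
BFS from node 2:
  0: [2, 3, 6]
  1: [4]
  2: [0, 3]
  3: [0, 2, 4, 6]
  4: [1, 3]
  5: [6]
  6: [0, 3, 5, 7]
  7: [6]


Visit 2, enqueue [0, 3]
Visit 0, enqueue [6]
Visit 3, enqueue [4]
Visit 6, enqueue [5, 7]
Visit 4, enqueue [1]
Visit 5, enqueue []
Visit 7, enqueue []
Visit 1, enqueue []

BFS order: [2, 0, 3, 6, 4, 5, 7, 1]


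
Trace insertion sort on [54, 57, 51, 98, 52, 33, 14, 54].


Initial: [54, 57, 51, 98, 52, 33, 14, 54]
Insert 57: [54, 57, 51, 98, 52, 33, 14, 54]
Insert 51: [51, 54, 57, 98, 52, 33, 14, 54]
Insert 98: [51, 54, 57, 98, 52, 33, 14, 54]
Insert 52: [51, 52, 54, 57, 98, 33, 14, 54]
Insert 33: [33, 51, 52, 54, 57, 98, 14, 54]
Insert 14: [14, 33, 51, 52, 54, 57, 98, 54]
Insert 54: [14, 33, 51, 52, 54, 54, 57, 98]

Sorted: [14, 33, 51, 52, 54, 54, 57, 98]


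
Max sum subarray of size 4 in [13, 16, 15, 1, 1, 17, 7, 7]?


[0:4]: 45
[1:5]: 33
[2:6]: 34
[3:7]: 26
[4:8]: 32

Max: 45 at [0:4]


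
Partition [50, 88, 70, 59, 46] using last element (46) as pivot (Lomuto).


Pivot: 46
Place pivot at 0: [46, 88, 70, 59, 50]

Partitioned: [46, 88, 70, 59, 50]


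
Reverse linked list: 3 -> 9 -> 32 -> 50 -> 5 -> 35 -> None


Step 1: curr=3, set curr.next=prev(None) | reversed so far: 3
Step 2: curr=9, set curr.next=prev(3) | reversed so far: 9 -> 3
Step 3: curr=32, set curr.next=prev(9) | reversed so far: 32 -> 9 -> 3
Step 4: curr=50, set curr.next=prev(32) | reversed so far: 50 -> 32 -> 9 -> 3
Step 5: curr=5, set curr.next=prev(50) | reversed so far: 5 -> 50 -> 32 -> 9 -> 3
Step 6: curr=35, set curr.next=prev(5) | reversed so far: 35 -> 5 -> 50 -> 32 -> 9 -> 3

35 -> 5 -> 50 -> 32 -> 9 -> 3 -> None


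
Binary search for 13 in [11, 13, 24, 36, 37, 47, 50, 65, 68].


Step 1: lo=0, hi=8, mid=4, val=37
Step 2: lo=0, hi=3, mid=1, val=13

Found at index 1


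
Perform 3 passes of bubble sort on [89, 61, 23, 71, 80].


Initial: [89, 61, 23, 71, 80]
Pass 1: [61, 23, 71, 80, 89] (4 swaps)
Pass 2: [23, 61, 71, 80, 89] (1 swaps)
Pass 3: [23, 61, 71, 80, 89] (0 swaps)

After 3 passes: [23, 61, 71, 80, 89]


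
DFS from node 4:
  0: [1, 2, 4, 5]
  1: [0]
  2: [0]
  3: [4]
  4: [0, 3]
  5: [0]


Visit 4, push [3, 0]
Visit 0, push [5, 2, 1]
Visit 1, push []
Visit 2, push []
Visit 5, push []
Visit 3, push []

DFS order: [4, 0, 1, 2, 5, 3]


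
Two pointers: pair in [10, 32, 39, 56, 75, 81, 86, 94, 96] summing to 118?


lo=0(10)+hi=8(96)=106
lo=1(32)+hi=8(96)=128
lo=1(32)+hi=7(94)=126
lo=1(32)+hi=6(86)=118

Yes: 32+86=118


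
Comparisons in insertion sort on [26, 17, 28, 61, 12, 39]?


Algorithm: insertion sort
Input: [26, 17, 28, 61, 12, 39]
Sorted: [12, 17, 26, 28, 39, 61]

9


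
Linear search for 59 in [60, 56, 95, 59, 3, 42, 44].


i=0: 60!=59
i=1: 56!=59
i=2: 95!=59
i=3: 59==59 found!

Found at 3, 4 comps


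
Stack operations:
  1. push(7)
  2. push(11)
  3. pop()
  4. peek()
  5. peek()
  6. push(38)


push(7) -> [7]
push(11) -> [7, 11]
pop()->11, [7]
peek()->7
peek()->7
push(38) -> [7, 38]

Final stack: [7, 38]


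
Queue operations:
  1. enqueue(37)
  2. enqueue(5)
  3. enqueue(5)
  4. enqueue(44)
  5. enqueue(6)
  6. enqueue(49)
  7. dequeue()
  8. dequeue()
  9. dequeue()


enqueue(37) -> [37]
enqueue(5) -> [37, 5]
enqueue(5) -> [37, 5, 5]
enqueue(44) -> [37, 5, 5, 44]
enqueue(6) -> [37, 5, 5, 44, 6]
enqueue(49) -> [37, 5, 5, 44, 6, 49]
dequeue()->37, [5, 5, 44, 6, 49]
dequeue()->5, [5, 44, 6, 49]
dequeue()->5, [44, 6, 49]

Final queue: [44, 6, 49]


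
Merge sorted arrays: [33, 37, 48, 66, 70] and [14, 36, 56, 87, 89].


Take 14 from B
Take 33 from A
Take 36 from B
Take 37 from A
Take 48 from A
Take 56 from B
Take 66 from A
Take 70 from A

Merged: [14, 33, 36, 37, 48, 56, 66, 70, 87, 89]


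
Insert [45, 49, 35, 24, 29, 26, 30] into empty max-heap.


Insert 45: [45]
Insert 49: [49, 45]
Insert 35: [49, 45, 35]
Insert 24: [49, 45, 35, 24]
Insert 29: [49, 45, 35, 24, 29]
Insert 26: [49, 45, 35, 24, 29, 26]
Insert 30: [49, 45, 35, 24, 29, 26, 30]

Final heap: [49, 45, 35, 24, 29, 26, 30]


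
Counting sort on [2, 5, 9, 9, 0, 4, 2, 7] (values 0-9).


Input: [2, 5, 9, 9, 0, 4, 2, 7]
Counts: [1, 0, 2, 0, 1, 1, 0, 1, 0, 2]

Sorted: [0, 2, 2, 4, 5, 7, 9, 9]


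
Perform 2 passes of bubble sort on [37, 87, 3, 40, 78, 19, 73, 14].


Initial: [37, 87, 3, 40, 78, 19, 73, 14]
Pass 1: [37, 3, 40, 78, 19, 73, 14, 87] (6 swaps)
Pass 2: [3, 37, 40, 19, 73, 14, 78, 87] (4 swaps)

After 2 passes: [3, 37, 40, 19, 73, 14, 78, 87]


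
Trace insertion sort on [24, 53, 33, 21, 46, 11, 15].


Initial: [24, 53, 33, 21, 46, 11, 15]
Insert 53: [24, 53, 33, 21, 46, 11, 15]
Insert 33: [24, 33, 53, 21, 46, 11, 15]
Insert 21: [21, 24, 33, 53, 46, 11, 15]
Insert 46: [21, 24, 33, 46, 53, 11, 15]
Insert 11: [11, 21, 24, 33, 46, 53, 15]
Insert 15: [11, 15, 21, 24, 33, 46, 53]

Sorted: [11, 15, 21, 24, 33, 46, 53]


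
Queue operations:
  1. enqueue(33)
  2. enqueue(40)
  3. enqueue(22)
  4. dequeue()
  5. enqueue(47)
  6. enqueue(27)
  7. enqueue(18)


enqueue(33) -> [33]
enqueue(40) -> [33, 40]
enqueue(22) -> [33, 40, 22]
dequeue()->33, [40, 22]
enqueue(47) -> [40, 22, 47]
enqueue(27) -> [40, 22, 47, 27]
enqueue(18) -> [40, 22, 47, 27, 18]

Final queue: [40, 22, 47, 27, 18]


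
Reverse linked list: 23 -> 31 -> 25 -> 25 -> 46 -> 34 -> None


Step 1: curr=23, set curr.next=prev(None) | reversed so far: 23
Step 2: curr=31, set curr.next=prev(23) | reversed so far: 31 -> 23
Step 3: curr=25, set curr.next=prev(31) | reversed so far: 25 -> 31 -> 23
Step 4: curr=25, set curr.next=prev(25) | reversed so far: 25 -> 25 -> 31 -> 23
Step 5: curr=46, set curr.next=prev(25) | reversed so far: 46 -> 25 -> 25 -> 31 -> 23
Step 6: curr=34, set curr.next=prev(46) | reversed so far: 34 -> 46 -> 25 -> 25 -> 31 -> 23

34 -> 46 -> 25 -> 25 -> 31 -> 23 -> None


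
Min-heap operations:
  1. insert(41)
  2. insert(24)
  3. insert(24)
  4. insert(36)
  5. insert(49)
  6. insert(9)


insert(41) -> [41]
insert(24) -> [24, 41]
insert(24) -> [24, 41, 24]
insert(36) -> [24, 36, 24, 41]
insert(49) -> [24, 36, 24, 41, 49]
insert(9) -> [9, 36, 24, 41, 49, 24]

Final heap: [9, 36, 24, 41, 49, 24]


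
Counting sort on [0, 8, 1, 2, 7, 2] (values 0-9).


Input: [0, 8, 1, 2, 7, 2]
Counts: [1, 1, 2, 0, 0, 0, 0, 1, 1, 0]

Sorted: [0, 1, 2, 2, 7, 8]


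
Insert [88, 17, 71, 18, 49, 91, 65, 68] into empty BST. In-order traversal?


Insert 88: root
Insert 17: L from 88
Insert 71: L from 88 -> R from 17
Insert 18: L from 88 -> R from 17 -> L from 71
Insert 49: L from 88 -> R from 17 -> L from 71 -> R from 18
Insert 91: R from 88
Insert 65: L from 88 -> R from 17 -> L from 71 -> R from 18 -> R from 49
Insert 68: L from 88 -> R from 17 -> L from 71 -> R from 18 -> R from 49 -> R from 65

In-order: [17, 18, 49, 65, 68, 71, 88, 91]


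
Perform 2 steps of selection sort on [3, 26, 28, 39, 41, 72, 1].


Initial: [3, 26, 28, 39, 41, 72, 1]
Step 1: min=1 at 6
  Swap: [1, 26, 28, 39, 41, 72, 3]
Step 2: min=3 at 6
  Swap: [1, 3, 28, 39, 41, 72, 26]

After 2 steps: [1, 3, 28, 39, 41, 72, 26]


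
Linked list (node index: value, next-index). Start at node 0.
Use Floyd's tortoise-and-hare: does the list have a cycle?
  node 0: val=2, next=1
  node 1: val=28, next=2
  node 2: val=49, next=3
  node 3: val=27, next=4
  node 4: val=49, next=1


Floyd's tortoise (slow, +1) and hare (fast, +2):
  init: slow=0, fast=0
  step 1: slow=1, fast=2
  step 2: slow=2, fast=4
  step 3: slow=3, fast=2
  step 4: slow=4, fast=4
  slow == fast at node 4: cycle detected

Cycle: yes


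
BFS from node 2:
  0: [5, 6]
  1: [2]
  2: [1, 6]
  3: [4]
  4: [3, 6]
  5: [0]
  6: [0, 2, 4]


Visit 2, enqueue [1, 6]
Visit 1, enqueue []
Visit 6, enqueue [0, 4]
Visit 0, enqueue [5]
Visit 4, enqueue [3]
Visit 5, enqueue []
Visit 3, enqueue []

BFS order: [2, 1, 6, 0, 4, 5, 3]


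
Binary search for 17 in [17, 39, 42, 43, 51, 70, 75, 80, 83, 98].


Step 1: lo=0, hi=9, mid=4, val=51
Step 2: lo=0, hi=3, mid=1, val=39
Step 3: lo=0, hi=0, mid=0, val=17

Found at index 0


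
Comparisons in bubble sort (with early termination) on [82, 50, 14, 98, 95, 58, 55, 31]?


Algorithm: bubble sort (with early termination)
Input: [82, 50, 14, 98, 95, 58, 55, 31]
Sorted: [14, 31, 50, 55, 58, 82, 95, 98]

28


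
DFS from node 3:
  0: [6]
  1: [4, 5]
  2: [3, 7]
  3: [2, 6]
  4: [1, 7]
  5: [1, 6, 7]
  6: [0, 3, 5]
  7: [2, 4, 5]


Visit 3, push [6, 2]
Visit 2, push [7]
Visit 7, push [5, 4]
Visit 4, push [1]
Visit 1, push [5]
Visit 5, push [6]
Visit 6, push [0]
Visit 0, push []

DFS order: [3, 2, 7, 4, 1, 5, 6, 0]


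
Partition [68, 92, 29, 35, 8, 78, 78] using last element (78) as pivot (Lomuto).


Pivot: 78
  68 <= 78: advance i (no swap)
  29 <= 78: swap -> [68, 29, 92, 35, 8, 78, 78]
  35 <= 78: swap -> [68, 29, 35, 92, 8, 78, 78]
  8 <= 78: swap -> [68, 29, 35, 8, 92, 78, 78]
  78 <= 78: swap -> [68, 29, 35, 8, 78, 92, 78]
Place pivot at 5: [68, 29, 35, 8, 78, 78, 92]

Partitioned: [68, 29, 35, 8, 78, 78, 92]


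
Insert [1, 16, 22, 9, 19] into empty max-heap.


Insert 1: [1]
Insert 16: [16, 1]
Insert 22: [22, 1, 16]
Insert 9: [22, 9, 16, 1]
Insert 19: [22, 19, 16, 1, 9]

Final heap: [22, 19, 16, 1, 9]


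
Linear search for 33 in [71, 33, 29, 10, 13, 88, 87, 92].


i=0: 71!=33
i=1: 33==33 found!

Found at 1, 2 comps


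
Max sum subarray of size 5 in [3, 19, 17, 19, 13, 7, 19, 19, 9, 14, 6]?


[0:5]: 71
[1:6]: 75
[2:7]: 75
[3:8]: 77
[4:9]: 67
[5:10]: 68
[6:11]: 67

Max: 77 at [3:8]


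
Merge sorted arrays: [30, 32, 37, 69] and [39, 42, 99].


Take 30 from A
Take 32 from A
Take 37 from A
Take 39 from B
Take 42 from B
Take 69 from A

Merged: [30, 32, 37, 39, 42, 69, 99]


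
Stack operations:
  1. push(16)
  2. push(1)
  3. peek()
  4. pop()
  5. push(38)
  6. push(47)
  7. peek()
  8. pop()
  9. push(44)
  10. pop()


push(16) -> [16]
push(1) -> [16, 1]
peek()->1
pop()->1, [16]
push(38) -> [16, 38]
push(47) -> [16, 38, 47]
peek()->47
pop()->47, [16, 38]
push(44) -> [16, 38, 44]
pop()->44, [16, 38]

Final stack: [16, 38]


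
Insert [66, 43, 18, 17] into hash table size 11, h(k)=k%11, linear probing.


Insert 66: h=0 -> slot 0
Insert 43: h=10 -> slot 10
Insert 18: h=7 -> slot 7
Insert 17: h=6 -> slot 6

Table: [66, None, None, None, None, None, 17, 18, None, None, 43]


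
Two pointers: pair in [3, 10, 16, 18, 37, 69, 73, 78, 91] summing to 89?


lo=0(3)+hi=8(91)=94
lo=0(3)+hi=7(78)=81
lo=1(10)+hi=7(78)=88
lo=2(16)+hi=7(78)=94
lo=2(16)+hi=6(73)=89

Yes: 16+73=89


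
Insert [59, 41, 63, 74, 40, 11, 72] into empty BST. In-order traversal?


Insert 59: root
Insert 41: L from 59
Insert 63: R from 59
Insert 74: R from 59 -> R from 63
Insert 40: L from 59 -> L from 41
Insert 11: L from 59 -> L from 41 -> L from 40
Insert 72: R from 59 -> R from 63 -> L from 74

In-order: [11, 40, 41, 59, 63, 72, 74]


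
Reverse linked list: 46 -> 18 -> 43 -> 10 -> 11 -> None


Step 1: curr=46, set curr.next=prev(None) | reversed so far: 46
Step 2: curr=18, set curr.next=prev(46) | reversed so far: 18 -> 46
Step 3: curr=43, set curr.next=prev(18) | reversed so far: 43 -> 18 -> 46
Step 4: curr=10, set curr.next=prev(43) | reversed so far: 10 -> 43 -> 18 -> 46
Step 5: curr=11, set curr.next=prev(10) | reversed so far: 11 -> 10 -> 43 -> 18 -> 46

11 -> 10 -> 43 -> 18 -> 46 -> None


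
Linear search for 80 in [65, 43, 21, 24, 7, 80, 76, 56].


i=0: 65!=80
i=1: 43!=80
i=2: 21!=80
i=3: 24!=80
i=4: 7!=80
i=5: 80==80 found!

Found at 5, 6 comps


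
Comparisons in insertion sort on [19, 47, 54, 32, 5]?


Algorithm: insertion sort
Input: [19, 47, 54, 32, 5]
Sorted: [5, 19, 32, 47, 54]

9


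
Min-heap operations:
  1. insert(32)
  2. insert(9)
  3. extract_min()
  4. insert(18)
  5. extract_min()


insert(32) -> [32]
insert(9) -> [9, 32]
extract_min()->9, [32]
insert(18) -> [18, 32]
extract_min()->18, [32]

Final heap: [32]


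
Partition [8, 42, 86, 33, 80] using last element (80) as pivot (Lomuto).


Pivot: 80
  8 <= 80: advance i (no swap)
  42 <= 80: advance i (no swap)
  33 <= 80: swap -> [8, 42, 33, 86, 80]
Place pivot at 3: [8, 42, 33, 80, 86]

Partitioned: [8, 42, 33, 80, 86]


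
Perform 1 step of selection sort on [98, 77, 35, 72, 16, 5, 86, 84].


Initial: [98, 77, 35, 72, 16, 5, 86, 84]
Step 1: min=5 at 5
  Swap: [5, 77, 35, 72, 16, 98, 86, 84]

After 1 step: [5, 77, 35, 72, 16, 98, 86, 84]


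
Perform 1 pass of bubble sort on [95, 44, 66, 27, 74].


Initial: [95, 44, 66, 27, 74]
Pass 1: [44, 66, 27, 74, 95] (4 swaps)

After 1 pass: [44, 66, 27, 74, 95]


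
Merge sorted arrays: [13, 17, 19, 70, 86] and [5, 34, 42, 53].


Take 5 from B
Take 13 from A
Take 17 from A
Take 19 from A
Take 34 from B
Take 42 from B
Take 53 from B

Merged: [5, 13, 17, 19, 34, 42, 53, 70, 86]


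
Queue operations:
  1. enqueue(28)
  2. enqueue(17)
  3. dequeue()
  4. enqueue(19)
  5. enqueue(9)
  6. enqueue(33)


enqueue(28) -> [28]
enqueue(17) -> [28, 17]
dequeue()->28, [17]
enqueue(19) -> [17, 19]
enqueue(9) -> [17, 19, 9]
enqueue(33) -> [17, 19, 9, 33]

Final queue: [17, 19, 9, 33]


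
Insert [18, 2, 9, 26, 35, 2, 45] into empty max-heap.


Insert 18: [18]
Insert 2: [18, 2]
Insert 9: [18, 2, 9]
Insert 26: [26, 18, 9, 2]
Insert 35: [35, 26, 9, 2, 18]
Insert 2: [35, 26, 9, 2, 18, 2]
Insert 45: [45, 26, 35, 2, 18, 2, 9]

Final heap: [45, 26, 35, 2, 18, 2, 9]


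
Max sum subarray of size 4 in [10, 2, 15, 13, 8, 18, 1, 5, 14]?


[0:4]: 40
[1:5]: 38
[2:6]: 54
[3:7]: 40
[4:8]: 32
[5:9]: 38

Max: 54 at [2:6]


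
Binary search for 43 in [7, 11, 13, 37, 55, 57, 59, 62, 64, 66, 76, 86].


Step 1: lo=0, hi=11, mid=5, val=57
Step 2: lo=0, hi=4, mid=2, val=13
Step 3: lo=3, hi=4, mid=3, val=37
Step 4: lo=4, hi=4, mid=4, val=55

Not found


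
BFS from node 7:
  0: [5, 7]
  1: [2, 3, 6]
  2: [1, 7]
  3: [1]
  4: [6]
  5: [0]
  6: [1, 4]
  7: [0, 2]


Visit 7, enqueue [0, 2]
Visit 0, enqueue [5]
Visit 2, enqueue [1]
Visit 5, enqueue []
Visit 1, enqueue [3, 6]
Visit 3, enqueue []
Visit 6, enqueue [4]
Visit 4, enqueue []

BFS order: [7, 0, 2, 5, 1, 3, 6, 4]


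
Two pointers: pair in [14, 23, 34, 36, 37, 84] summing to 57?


lo=0(14)+hi=5(84)=98
lo=0(14)+hi=4(37)=51
lo=1(23)+hi=4(37)=60
lo=1(23)+hi=3(36)=59
lo=1(23)+hi=2(34)=57

Yes: 23+34=57


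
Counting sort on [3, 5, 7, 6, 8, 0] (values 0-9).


Input: [3, 5, 7, 6, 8, 0]
Counts: [1, 0, 0, 1, 0, 1, 1, 1, 1, 0]

Sorted: [0, 3, 5, 6, 7, 8]


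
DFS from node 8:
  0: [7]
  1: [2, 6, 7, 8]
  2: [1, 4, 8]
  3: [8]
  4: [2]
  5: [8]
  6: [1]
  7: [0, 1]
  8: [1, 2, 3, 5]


Visit 8, push [5, 3, 2, 1]
Visit 1, push [7, 6, 2]
Visit 2, push [4]
Visit 4, push []
Visit 6, push []
Visit 7, push [0]
Visit 0, push []
Visit 3, push []
Visit 5, push []

DFS order: [8, 1, 2, 4, 6, 7, 0, 3, 5]


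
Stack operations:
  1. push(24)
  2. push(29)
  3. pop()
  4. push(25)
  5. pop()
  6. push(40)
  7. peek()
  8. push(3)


push(24) -> [24]
push(29) -> [24, 29]
pop()->29, [24]
push(25) -> [24, 25]
pop()->25, [24]
push(40) -> [24, 40]
peek()->40
push(3) -> [24, 40, 3]

Final stack: [24, 40, 3]


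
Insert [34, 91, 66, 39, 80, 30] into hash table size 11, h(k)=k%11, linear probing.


Insert 34: h=1 -> slot 1
Insert 91: h=3 -> slot 3
Insert 66: h=0 -> slot 0
Insert 39: h=6 -> slot 6
Insert 80: h=3, 1 probes -> slot 4
Insert 30: h=8 -> slot 8

Table: [66, 34, None, 91, 80, None, 39, None, 30, None, None]


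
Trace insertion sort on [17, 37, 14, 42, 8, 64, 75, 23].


Initial: [17, 37, 14, 42, 8, 64, 75, 23]
Insert 37: [17, 37, 14, 42, 8, 64, 75, 23]
Insert 14: [14, 17, 37, 42, 8, 64, 75, 23]
Insert 42: [14, 17, 37, 42, 8, 64, 75, 23]
Insert 8: [8, 14, 17, 37, 42, 64, 75, 23]
Insert 64: [8, 14, 17, 37, 42, 64, 75, 23]
Insert 75: [8, 14, 17, 37, 42, 64, 75, 23]
Insert 23: [8, 14, 17, 23, 37, 42, 64, 75]

Sorted: [8, 14, 17, 23, 37, 42, 64, 75]


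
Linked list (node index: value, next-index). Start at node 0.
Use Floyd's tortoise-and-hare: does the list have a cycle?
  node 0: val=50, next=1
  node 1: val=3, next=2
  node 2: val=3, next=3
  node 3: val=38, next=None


Floyd's tortoise (slow, +1) and hare (fast, +2):
  init: slow=0, fast=0
  step 1: slow=1, fast=2
  step 2: fast 2->3->None, no cycle

Cycle: no


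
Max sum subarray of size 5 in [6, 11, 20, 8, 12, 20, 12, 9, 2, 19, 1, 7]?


[0:5]: 57
[1:6]: 71
[2:7]: 72
[3:8]: 61
[4:9]: 55
[5:10]: 62
[6:11]: 43
[7:12]: 38

Max: 72 at [2:7]


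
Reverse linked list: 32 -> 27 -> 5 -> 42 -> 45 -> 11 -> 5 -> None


Step 1: curr=32, set curr.next=prev(None) | reversed so far: 32
Step 2: curr=27, set curr.next=prev(32) | reversed so far: 27 -> 32
Step 3: curr=5, set curr.next=prev(27) | reversed so far: 5 -> 27 -> 32
Step 4: curr=42, set curr.next=prev(5) | reversed so far: 42 -> 5 -> 27 -> 32
Step 5: curr=45, set curr.next=prev(42) | reversed so far: 45 -> 42 -> 5 -> 27 -> 32
Step 6: curr=11, set curr.next=prev(45) | reversed so far: 11 -> 45 -> 42 -> 5 -> 27 -> 32
Step 7: curr=5, set curr.next=prev(11) | reversed so far: 5 -> 11 -> 45 -> 42 -> 5 -> 27 -> 32

5 -> 11 -> 45 -> 42 -> 5 -> 27 -> 32 -> None


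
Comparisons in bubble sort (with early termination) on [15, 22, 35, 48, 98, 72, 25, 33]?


Algorithm: bubble sort (with early termination)
Input: [15, 22, 35, 48, 98, 72, 25, 33]
Sorted: [15, 22, 25, 33, 35, 48, 72, 98]

25


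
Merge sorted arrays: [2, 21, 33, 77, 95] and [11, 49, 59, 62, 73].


Take 2 from A
Take 11 from B
Take 21 from A
Take 33 from A
Take 49 from B
Take 59 from B
Take 62 from B
Take 73 from B

Merged: [2, 11, 21, 33, 49, 59, 62, 73, 77, 95]


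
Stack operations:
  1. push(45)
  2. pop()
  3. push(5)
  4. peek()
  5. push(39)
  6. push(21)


push(45) -> [45]
pop()->45, []
push(5) -> [5]
peek()->5
push(39) -> [5, 39]
push(21) -> [5, 39, 21]

Final stack: [5, 39, 21]


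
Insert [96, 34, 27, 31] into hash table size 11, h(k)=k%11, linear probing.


Insert 96: h=8 -> slot 8
Insert 34: h=1 -> slot 1
Insert 27: h=5 -> slot 5
Insert 31: h=9 -> slot 9

Table: [None, 34, None, None, None, 27, None, None, 96, 31, None]


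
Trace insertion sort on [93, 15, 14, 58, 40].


Initial: [93, 15, 14, 58, 40]
Insert 15: [15, 93, 14, 58, 40]
Insert 14: [14, 15, 93, 58, 40]
Insert 58: [14, 15, 58, 93, 40]
Insert 40: [14, 15, 40, 58, 93]

Sorted: [14, 15, 40, 58, 93]


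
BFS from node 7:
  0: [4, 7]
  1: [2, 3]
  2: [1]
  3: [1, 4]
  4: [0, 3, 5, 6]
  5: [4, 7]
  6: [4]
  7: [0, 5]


Visit 7, enqueue [0, 5]
Visit 0, enqueue [4]
Visit 5, enqueue []
Visit 4, enqueue [3, 6]
Visit 3, enqueue [1]
Visit 6, enqueue []
Visit 1, enqueue [2]
Visit 2, enqueue []

BFS order: [7, 0, 5, 4, 3, 6, 1, 2]


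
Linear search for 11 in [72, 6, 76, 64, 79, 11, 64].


i=0: 72!=11
i=1: 6!=11
i=2: 76!=11
i=3: 64!=11
i=4: 79!=11
i=5: 11==11 found!

Found at 5, 6 comps


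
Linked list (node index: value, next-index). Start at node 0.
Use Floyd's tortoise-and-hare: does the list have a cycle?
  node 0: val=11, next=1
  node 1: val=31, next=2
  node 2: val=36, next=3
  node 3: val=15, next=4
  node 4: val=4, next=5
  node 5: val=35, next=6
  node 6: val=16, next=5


Floyd's tortoise (slow, +1) and hare (fast, +2):
  init: slow=0, fast=0
  step 1: slow=1, fast=2
  step 2: slow=2, fast=4
  step 3: slow=3, fast=6
  step 4: slow=4, fast=6
  step 5: slow=5, fast=6
  step 6: slow=6, fast=6
  slow == fast at node 6: cycle detected

Cycle: yes


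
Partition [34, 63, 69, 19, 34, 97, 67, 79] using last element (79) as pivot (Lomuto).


Pivot: 79
  34 <= 79: advance i (no swap)
  63 <= 79: advance i (no swap)
  69 <= 79: advance i (no swap)
  19 <= 79: advance i (no swap)
  34 <= 79: advance i (no swap)
  67 <= 79: swap -> [34, 63, 69, 19, 34, 67, 97, 79]
Place pivot at 6: [34, 63, 69, 19, 34, 67, 79, 97]

Partitioned: [34, 63, 69, 19, 34, 67, 79, 97]


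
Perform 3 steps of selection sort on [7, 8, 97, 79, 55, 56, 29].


Initial: [7, 8, 97, 79, 55, 56, 29]
Step 1: min=7 at 0
  Swap: [7, 8, 97, 79, 55, 56, 29]
Step 2: min=8 at 1
  Swap: [7, 8, 97, 79, 55, 56, 29]
Step 3: min=29 at 6
  Swap: [7, 8, 29, 79, 55, 56, 97]

After 3 steps: [7, 8, 29, 79, 55, 56, 97]


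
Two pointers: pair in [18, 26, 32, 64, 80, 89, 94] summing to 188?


lo=0(18)+hi=6(94)=112
lo=1(26)+hi=6(94)=120
lo=2(32)+hi=6(94)=126
lo=3(64)+hi=6(94)=158
lo=4(80)+hi=6(94)=174
lo=5(89)+hi=6(94)=183

No pair found


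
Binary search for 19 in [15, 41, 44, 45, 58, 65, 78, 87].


Step 1: lo=0, hi=7, mid=3, val=45
Step 2: lo=0, hi=2, mid=1, val=41
Step 3: lo=0, hi=0, mid=0, val=15

Not found


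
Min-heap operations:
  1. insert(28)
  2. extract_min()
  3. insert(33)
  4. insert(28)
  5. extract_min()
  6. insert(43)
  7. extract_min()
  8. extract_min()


insert(28) -> [28]
extract_min()->28, []
insert(33) -> [33]
insert(28) -> [28, 33]
extract_min()->28, [33]
insert(43) -> [33, 43]
extract_min()->33, [43]
extract_min()->43, []

Final heap: []


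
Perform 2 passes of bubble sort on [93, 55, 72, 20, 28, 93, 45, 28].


Initial: [93, 55, 72, 20, 28, 93, 45, 28]
Pass 1: [55, 72, 20, 28, 93, 45, 28, 93] (6 swaps)
Pass 2: [55, 20, 28, 72, 45, 28, 93, 93] (4 swaps)

After 2 passes: [55, 20, 28, 72, 45, 28, 93, 93]


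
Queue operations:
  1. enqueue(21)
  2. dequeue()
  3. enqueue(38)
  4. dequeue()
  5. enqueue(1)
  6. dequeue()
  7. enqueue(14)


enqueue(21) -> [21]
dequeue()->21, []
enqueue(38) -> [38]
dequeue()->38, []
enqueue(1) -> [1]
dequeue()->1, []
enqueue(14) -> [14]

Final queue: [14]


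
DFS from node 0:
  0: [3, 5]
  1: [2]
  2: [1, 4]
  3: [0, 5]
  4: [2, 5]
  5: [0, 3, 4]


Visit 0, push [5, 3]
Visit 3, push [5]
Visit 5, push [4]
Visit 4, push [2]
Visit 2, push [1]
Visit 1, push []

DFS order: [0, 3, 5, 4, 2, 1]


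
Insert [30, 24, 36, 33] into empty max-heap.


Insert 30: [30]
Insert 24: [30, 24]
Insert 36: [36, 24, 30]
Insert 33: [36, 33, 30, 24]

Final heap: [36, 33, 30, 24]


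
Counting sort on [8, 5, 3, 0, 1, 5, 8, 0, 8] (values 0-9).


Input: [8, 5, 3, 0, 1, 5, 8, 0, 8]
Counts: [2, 1, 0, 1, 0, 2, 0, 0, 3, 0]

Sorted: [0, 0, 1, 3, 5, 5, 8, 8, 8]


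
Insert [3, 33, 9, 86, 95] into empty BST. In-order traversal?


Insert 3: root
Insert 33: R from 3
Insert 9: R from 3 -> L from 33
Insert 86: R from 3 -> R from 33
Insert 95: R from 3 -> R from 33 -> R from 86

In-order: [3, 9, 33, 86, 95]


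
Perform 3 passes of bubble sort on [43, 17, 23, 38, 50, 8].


Initial: [43, 17, 23, 38, 50, 8]
Pass 1: [17, 23, 38, 43, 8, 50] (4 swaps)
Pass 2: [17, 23, 38, 8, 43, 50] (1 swaps)
Pass 3: [17, 23, 8, 38, 43, 50] (1 swaps)

After 3 passes: [17, 23, 8, 38, 43, 50]


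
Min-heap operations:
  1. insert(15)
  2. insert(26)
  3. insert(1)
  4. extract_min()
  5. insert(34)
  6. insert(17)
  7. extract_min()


insert(15) -> [15]
insert(26) -> [15, 26]
insert(1) -> [1, 26, 15]
extract_min()->1, [15, 26]
insert(34) -> [15, 26, 34]
insert(17) -> [15, 17, 34, 26]
extract_min()->15, [17, 26, 34]

Final heap: [17, 26, 34]


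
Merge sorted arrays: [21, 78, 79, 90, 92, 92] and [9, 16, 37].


Take 9 from B
Take 16 from B
Take 21 from A
Take 37 from B

Merged: [9, 16, 21, 37, 78, 79, 90, 92, 92]


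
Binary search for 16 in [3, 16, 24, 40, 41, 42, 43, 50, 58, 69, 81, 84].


Step 1: lo=0, hi=11, mid=5, val=42
Step 2: lo=0, hi=4, mid=2, val=24
Step 3: lo=0, hi=1, mid=0, val=3
Step 4: lo=1, hi=1, mid=1, val=16

Found at index 1


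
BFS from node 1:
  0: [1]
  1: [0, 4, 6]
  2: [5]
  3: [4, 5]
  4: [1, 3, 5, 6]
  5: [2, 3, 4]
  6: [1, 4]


Visit 1, enqueue [0, 4, 6]
Visit 0, enqueue []
Visit 4, enqueue [3, 5]
Visit 6, enqueue []
Visit 3, enqueue []
Visit 5, enqueue [2]
Visit 2, enqueue []

BFS order: [1, 0, 4, 6, 3, 5, 2]


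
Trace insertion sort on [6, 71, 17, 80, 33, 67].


Initial: [6, 71, 17, 80, 33, 67]
Insert 71: [6, 71, 17, 80, 33, 67]
Insert 17: [6, 17, 71, 80, 33, 67]
Insert 80: [6, 17, 71, 80, 33, 67]
Insert 33: [6, 17, 33, 71, 80, 67]
Insert 67: [6, 17, 33, 67, 71, 80]

Sorted: [6, 17, 33, 67, 71, 80]


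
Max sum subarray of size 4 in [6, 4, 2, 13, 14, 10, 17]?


[0:4]: 25
[1:5]: 33
[2:6]: 39
[3:7]: 54

Max: 54 at [3:7]


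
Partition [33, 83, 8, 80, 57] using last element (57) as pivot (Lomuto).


Pivot: 57
  33 <= 57: advance i (no swap)
  8 <= 57: swap -> [33, 8, 83, 80, 57]
Place pivot at 2: [33, 8, 57, 80, 83]

Partitioned: [33, 8, 57, 80, 83]


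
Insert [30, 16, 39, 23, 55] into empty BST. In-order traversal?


Insert 30: root
Insert 16: L from 30
Insert 39: R from 30
Insert 23: L from 30 -> R from 16
Insert 55: R from 30 -> R from 39

In-order: [16, 23, 30, 39, 55]


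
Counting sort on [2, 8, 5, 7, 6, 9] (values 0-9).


Input: [2, 8, 5, 7, 6, 9]
Counts: [0, 0, 1, 0, 0, 1, 1, 1, 1, 1]

Sorted: [2, 5, 6, 7, 8, 9]


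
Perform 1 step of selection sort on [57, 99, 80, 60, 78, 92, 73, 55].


Initial: [57, 99, 80, 60, 78, 92, 73, 55]
Step 1: min=55 at 7
  Swap: [55, 99, 80, 60, 78, 92, 73, 57]

After 1 step: [55, 99, 80, 60, 78, 92, 73, 57]


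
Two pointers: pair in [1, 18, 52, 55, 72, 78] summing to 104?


lo=0(1)+hi=5(78)=79
lo=1(18)+hi=5(78)=96
lo=2(52)+hi=5(78)=130
lo=2(52)+hi=4(72)=124
lo=2(52)+hi=3(55)=107

No pair found


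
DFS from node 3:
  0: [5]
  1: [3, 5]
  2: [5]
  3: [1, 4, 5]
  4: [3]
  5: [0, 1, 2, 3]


Visit 3, push [5, 4, 1]
Visit 1, push [5]
Visit 5, push [2, 0]
Visit 0, push []
Visit 2, push []
Visit 4, push []

DFS order: [3, 1, 5, 0, 2, 4]


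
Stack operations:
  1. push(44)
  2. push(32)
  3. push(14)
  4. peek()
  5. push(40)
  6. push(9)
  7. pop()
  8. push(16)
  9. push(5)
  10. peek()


push(44) -> [44]
push(32) -> [44, 32]
push(14) -> [44, 32, 14]
peek()->14
push(40) -> [44, 32, 14, 40]
push(9) -> [44, 32, 14, 40, 9]
pop()->9, [44, 32, 14, 40]
push(16) -> [44, 32, 14, 40, 16]
push(5) -> [44, 32, 14, 40, 16, 5]
peek()->5

Final stack: [44, 32, 14, 40, 16, 5]


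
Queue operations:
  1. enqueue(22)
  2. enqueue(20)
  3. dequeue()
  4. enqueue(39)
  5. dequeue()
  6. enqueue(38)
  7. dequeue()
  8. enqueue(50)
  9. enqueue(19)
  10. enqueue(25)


enqueue(22) -> [22]
enqueue(20) -> [22, 20]
dequeue()->22, [20]
enqueue(39) -> [20, 39]
dequeue()->20, [39]
enqueue(38) -> [39, 38]
dequeue()->39, [38]
enqueue(50) -> [38, 50]
enqueue(19) -> [38, 50, 19]
enqueue(25) -> [38, 50, 19, 25]

Final queue: [38, 50, 19, 25]


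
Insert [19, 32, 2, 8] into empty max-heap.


Insert 19: [19]
Insert 32: [32, 19]
Insert 2: [32, 19, 2]
Insert 8: [32, 19, 2, 8]

Final heap: [32, 19, 2, 8]


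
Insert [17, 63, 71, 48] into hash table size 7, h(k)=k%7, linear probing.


Insert 17: h=3 -> slot 3
Insert 63: h=0 -> slot 0
Insert 71: h=1 -> slot 1
Insert 48: h=6 -> slot 6

Table: [63, 71, None, 17, None, None, 48]


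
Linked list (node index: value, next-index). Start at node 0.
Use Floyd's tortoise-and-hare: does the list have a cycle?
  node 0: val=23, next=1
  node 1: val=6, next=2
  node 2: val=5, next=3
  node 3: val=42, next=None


Floyd's tortoise (slow, +1) and hare (fast, +2):
  init: slow=0, fast=0
  step 1: slow=1, fast=2
  step 2: fast 2->3->None, no cycle

Cycle: no


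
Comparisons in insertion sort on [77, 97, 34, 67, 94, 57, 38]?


Algorithm: insertion sort
Input: [77, 97, 34, 67, 94, 57, 38]
Sorted: [34, 38, 57, 67, 77, 94, 97]

19


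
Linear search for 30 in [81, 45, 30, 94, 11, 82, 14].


i=0: 81!=30
i=1: 45!=30
i=2: 30==30 found!

Found at 2, 3 comps


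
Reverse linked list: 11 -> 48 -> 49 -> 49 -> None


Step 1: curr=11, set curr.next=prev(None) | reversed so far: 11
Step 2: curr=48, set curr.next=prev(11) | reversed so far: 48 -> 11
Step 3: curr=49, set curr.next=prev(48) | reversed so far: 49 -> 48 -> 11
Step 4: curr=49, set curr.next=prev(49) | reversed so far: 49 -> 49 -> 48 -> 11

49 -> 49 -> 48 -> 11 -> None


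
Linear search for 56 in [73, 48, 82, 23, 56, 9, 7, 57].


i=0: 73!=56
i=1: 48!=56
i=2: 82!=56
i=3: 23!=56
i=4: 56==56 found!

Found at 4, 5 comps


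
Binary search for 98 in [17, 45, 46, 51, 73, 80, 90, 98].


Step 1: lo=0, hi=7, mid=3, val=51
Step 2: lo=4, hi=7, mid=5, val=80
Step 3: lo=6, hi=7, mid=6, val=90
Step 4: lo=7, hi=7, mid=7, val=98

Found at index 7


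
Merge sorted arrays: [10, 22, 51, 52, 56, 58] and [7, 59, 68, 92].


Take 7 from B
Take 10 from A
Take 22 from A
Take 51 from A
Take 52 from A
Take 56 from A
Take 58 from A

Merged: [7, 10, 22, 51, 52, 56, 58, 59, 68, 92]


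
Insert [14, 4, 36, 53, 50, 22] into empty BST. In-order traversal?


Insert 14: root
Insert 4: L from 14
Insert 36: R from 14
Insert 53: R from 14 -> R from 36
Insert 50: R from 14 -> R from 36 -> L from 53
Insert 22: R from 14 -> L from 36

In-order: [4, 14, 22, 36, 50, 53]


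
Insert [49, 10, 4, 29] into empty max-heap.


Insert 49: [49]
Insert 10: [49, 10]
Insert 4: [49, 10, 4]
Insert 29: [49, 29, 4, 10]

Final heap: [49, 29, 4, 10]


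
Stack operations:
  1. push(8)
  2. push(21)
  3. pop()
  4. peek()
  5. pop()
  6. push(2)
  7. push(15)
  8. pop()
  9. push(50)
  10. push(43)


push(8) -> [8]
push(21) -> [8, 21]
pop()->21, [8]
peek()->8
pop()->8, []
push(2) -> [2]
push(15) -> [2, 15]
pop()->15, [2]
push(50) -> [2, 50]
push(43) -> [2, 50, 43]

Final stack: [2, 50, 43]


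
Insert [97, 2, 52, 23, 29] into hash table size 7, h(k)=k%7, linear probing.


Insert 97: h=6 -> slot 6
Insert 2: h=2 -> slot 2
Insert 52: h=3 -> slot 3
Insert 23: h=2, 2 probes -> slot 4
Insert 29: h=1 -> slot 1

Table: [None, 29, 2, 52, 23, None, 97]


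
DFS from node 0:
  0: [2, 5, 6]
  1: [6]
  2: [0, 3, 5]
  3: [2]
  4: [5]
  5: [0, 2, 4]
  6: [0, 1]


Visit 0, push [6, 5, 2]
Visit 2, push [5, 3]
Visit 3, push []
Visit 5, push [4]
Visit 4, push []
Visit 6, push [1]
Visit 1, push []

DFS order: [0, 2, 3, 5, 4, 6, 1]


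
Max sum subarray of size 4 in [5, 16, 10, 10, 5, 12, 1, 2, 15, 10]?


[0:4]: 41
[1:5]: 41
[2:6]: 37
[3:7]: 28
[4:8]: 20
[5:9]: 30
[6:10]: 28

Max: 41 at [0:4]


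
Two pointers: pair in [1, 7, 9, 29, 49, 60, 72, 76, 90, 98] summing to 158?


lo=0(1)+hi=9(98)=99
lo=1(7)+hi=9(98)=105
lo=2(9)+hi=9(98)=107
lo=3(29)+hi=9(98)=127
lo=4(49)+hi=9(98)=147
lo=5(60)+hi=9(98)=158

Yes: 60+98=158


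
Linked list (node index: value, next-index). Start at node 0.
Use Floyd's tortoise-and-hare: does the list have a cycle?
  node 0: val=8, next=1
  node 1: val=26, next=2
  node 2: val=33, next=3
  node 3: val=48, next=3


Floyd's tortoise (slow, +1) and hare (fast, +2):
  init: slow=0, fast=0
  step 1: slow=1, fast=2
  step 2: slow=2, fast=3
  step 3: slow=3, fast=3
  slow == fast at node 3: cycle detected

Cycle: yes


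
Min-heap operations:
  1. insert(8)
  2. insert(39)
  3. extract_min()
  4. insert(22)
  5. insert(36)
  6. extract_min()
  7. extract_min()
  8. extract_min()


insert(8) -> [8]
insert(39) -> [8, 39]
extract_min()->8, [39]
insert(22) -> [22, 39]
insert(36) -> [22, 39, 36]
extract_min()->22, [36, 39]
extract_min()->36, [39]
extract_min()->39, []

Final heap: []


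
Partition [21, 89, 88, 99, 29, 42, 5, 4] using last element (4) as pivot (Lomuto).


Pivot: 4
Place pivot at 0: [4, 89, 88, 99, 29, 42, 5, 21]

Partitioned: [4, 89, 88, 99, 29, 42, 5, 21]


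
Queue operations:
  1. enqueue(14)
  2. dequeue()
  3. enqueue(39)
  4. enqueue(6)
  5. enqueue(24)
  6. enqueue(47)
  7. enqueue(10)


enqueue(14) -> [14]
dequeue()->14, []
enqueue(39) -> [39]
enqueue(6) -> [39, 6]
enqueue(24) -> [39, 6, 24]
enqueue(47) -> [39, 6, 24, 47]
enqueue(10) -> [39, 6, 24, 47, 10]

Final queue: [39, 6, 24, 47, 10]


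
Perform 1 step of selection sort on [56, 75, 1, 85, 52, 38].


Initial: [56, 75, 1, 85, 52, 38]
Step 1: min=1 at 2
  Swap: [1, 75, 56, 85, 52, 38]

After 1 step: [1, 75, 56, 85, 52, 38]


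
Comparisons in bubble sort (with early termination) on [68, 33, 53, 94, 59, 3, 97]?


Algorithm: bubble sort (with early termination)
Input: [68, 33, 53, 94, 59, 3, 97]
Sorted: [3, 33, 53, 59, 68, 94, 97]

21


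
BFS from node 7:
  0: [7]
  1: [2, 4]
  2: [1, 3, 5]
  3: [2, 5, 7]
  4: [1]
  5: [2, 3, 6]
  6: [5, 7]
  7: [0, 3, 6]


Visit 7, enqueue [0, 3, 6]
Visit 0, enqueue []
Visit 3, enqueue [2, 5]
Visit 6, enqueue []
Visit 2, enqueue [1]
Visit 5, enqueue []
Visit 1, enqueue [4]
Visit 4, enqueue []

BFS order: [7, 0, 3, 6, 2, 5, 1, 4]


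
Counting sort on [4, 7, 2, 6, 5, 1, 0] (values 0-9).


Input: [4, 7, 2, 6, 5, 1, 0]
Counts: [1, 1, 1, 0, 1, 1, 1, 1, 0, 0]

Sorted: [0, 1, 2, 4, 5, 6, 7]
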